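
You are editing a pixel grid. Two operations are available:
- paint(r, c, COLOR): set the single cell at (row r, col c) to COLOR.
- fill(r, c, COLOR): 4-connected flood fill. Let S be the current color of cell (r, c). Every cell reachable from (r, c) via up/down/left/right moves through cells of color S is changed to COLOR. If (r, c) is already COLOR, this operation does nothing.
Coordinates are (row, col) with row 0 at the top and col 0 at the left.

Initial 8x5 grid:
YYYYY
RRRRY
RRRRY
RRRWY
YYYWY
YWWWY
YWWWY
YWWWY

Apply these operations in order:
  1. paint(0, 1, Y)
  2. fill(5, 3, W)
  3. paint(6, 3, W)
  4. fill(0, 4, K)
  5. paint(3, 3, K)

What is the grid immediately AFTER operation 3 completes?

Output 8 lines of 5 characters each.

After op 1 paint(0,1,Y):
YYYYY
RRRRY
RRRRY
RRRWY
YYYWY
YWWWY
YWWWY
YWWWY
After op 2 fill(5,3,W) [0 cells changed]:
YYYYY
RRRRY
RRRRY
RRRWY
YYYWY
YWWWY
YWWWY
YWWWY
After op 3 paint(6,3,W):
YYYYY
RRRRY
RRRRY
RRRWY
YYYWY
YWWWY
YWWWY
YWWWY

Answer: YYYYY
RRRRY
RRRRY
RRRWY
YYYWY
YWWWY
YWWWY
YWWWY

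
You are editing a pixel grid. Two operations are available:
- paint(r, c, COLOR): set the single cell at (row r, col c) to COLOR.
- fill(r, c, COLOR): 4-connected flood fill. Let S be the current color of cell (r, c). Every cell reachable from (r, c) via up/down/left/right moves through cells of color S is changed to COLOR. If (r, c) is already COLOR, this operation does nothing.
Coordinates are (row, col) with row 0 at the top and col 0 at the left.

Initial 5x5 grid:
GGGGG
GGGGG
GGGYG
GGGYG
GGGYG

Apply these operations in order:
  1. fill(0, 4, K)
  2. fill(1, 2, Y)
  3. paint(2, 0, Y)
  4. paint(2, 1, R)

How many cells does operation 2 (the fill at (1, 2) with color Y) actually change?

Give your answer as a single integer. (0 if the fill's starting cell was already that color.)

After op 1 fill(0,4,K) [22 cells changed]:
KKKKK
KKKKK
KKKYK
KKKYK
KKKYK
After op 2 fill(1,2,Y) [22 cells changed]:
YYYYY
YYYYY
YYYYY
YYYYY
YYYYY

Answer: 22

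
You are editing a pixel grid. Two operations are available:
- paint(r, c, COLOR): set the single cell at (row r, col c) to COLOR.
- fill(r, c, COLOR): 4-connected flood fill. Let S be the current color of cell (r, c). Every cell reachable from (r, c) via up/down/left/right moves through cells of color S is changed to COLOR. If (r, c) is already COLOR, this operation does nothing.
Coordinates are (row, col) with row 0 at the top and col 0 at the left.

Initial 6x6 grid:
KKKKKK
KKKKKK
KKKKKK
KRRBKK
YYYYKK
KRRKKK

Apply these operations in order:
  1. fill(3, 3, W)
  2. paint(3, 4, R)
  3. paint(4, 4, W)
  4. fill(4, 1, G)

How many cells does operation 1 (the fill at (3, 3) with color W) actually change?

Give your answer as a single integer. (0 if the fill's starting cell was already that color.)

After op 1 fill(3,3,W) [1 cells changed]:
KKKKKK
KKKKKK
KKKKKK
KRRWKK
YYYYKK
KRRKKK

Answer: 1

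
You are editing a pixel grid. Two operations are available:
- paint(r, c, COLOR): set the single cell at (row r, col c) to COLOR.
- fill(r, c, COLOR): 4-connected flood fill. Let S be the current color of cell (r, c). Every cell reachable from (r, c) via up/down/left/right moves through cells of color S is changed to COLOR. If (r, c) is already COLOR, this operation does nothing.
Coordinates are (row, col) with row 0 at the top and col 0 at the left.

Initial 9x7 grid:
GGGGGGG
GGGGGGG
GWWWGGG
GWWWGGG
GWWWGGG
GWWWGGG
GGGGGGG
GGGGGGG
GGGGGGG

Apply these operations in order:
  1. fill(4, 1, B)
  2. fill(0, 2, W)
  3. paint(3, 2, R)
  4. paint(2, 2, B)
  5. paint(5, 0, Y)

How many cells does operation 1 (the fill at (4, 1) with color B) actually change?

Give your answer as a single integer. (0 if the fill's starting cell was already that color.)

Answer: 12

Derivation:
After op 1 fill(4,1,B) [12 cells changed]:
GGGGGGG
GGGGGGG
GBBBGGG
GBBBGGG
GBBBGGG
GBBBGGG
GGGGGGG
GGGGGGG
GGGGGGG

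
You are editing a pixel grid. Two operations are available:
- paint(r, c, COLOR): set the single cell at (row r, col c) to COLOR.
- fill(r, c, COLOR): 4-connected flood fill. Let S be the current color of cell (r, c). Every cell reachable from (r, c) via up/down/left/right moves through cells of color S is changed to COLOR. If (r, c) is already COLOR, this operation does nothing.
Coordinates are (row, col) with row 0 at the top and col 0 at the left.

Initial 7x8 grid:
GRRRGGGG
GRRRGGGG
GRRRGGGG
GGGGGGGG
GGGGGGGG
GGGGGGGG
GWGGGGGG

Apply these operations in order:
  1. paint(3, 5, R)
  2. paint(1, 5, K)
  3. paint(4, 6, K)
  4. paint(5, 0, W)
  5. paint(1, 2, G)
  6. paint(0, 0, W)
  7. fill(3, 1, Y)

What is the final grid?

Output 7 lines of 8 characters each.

Answer: WRRRYYYY
YRGRYKYY
YRRRYYYY
YYYYYRYY
YYYYYYKY
WYYYYYYY
GWYYYYYY

Derivation:
After op 1 paint(3,5,R):
GRRRGGGG
GRRRGGGG
GRRRGGGG
GGGGGRGG
GGGGGGGG
GGGGGGGG
GWGGGGGG
After op 2 paint(1,5,K):
GRRRGGGG
GRRRGKGG
GRRRGGGG
GGGGGRGG
GGGGGGGG
GGGGGGGG
GWGGGGGG
After op 3 paint(4,6,K):
GRRRGGGG
GRRRGKGG
GRRRGGGG
GGGGGRGG
GGGGGGKG
GGGGGGGG
GWGGGGGG
After op 4 paint(5,0,W):
GRRRGGGG
GRRRGKGG
GRRRGGGG
GGGGGRGG
GGGGGGKG
WGGGGGGG
GWGGGGGG
After op 5 paint(1,2,G):
GRRRGGGG
GRGRGKGG
GRRRGGGG
GGGGGRGG
GGGGGGKG
WGGGGGGG
GWGGGGGG
After op 6 paint(0,0,W):
WRRRGGGG
GRGRGKGG
GRRRGGGG
GGGGGRGG
GGGGGGKG
WGGGGGGG
GWGGGGGG
After op 7 fill(3,1,Y) [40 cells changed]:
WRRRYYYY
YRGRYKYY
YRRRYYYY
YYYYYRYY
YYYYYYKY
WYYYYYYY
GWYYYYYY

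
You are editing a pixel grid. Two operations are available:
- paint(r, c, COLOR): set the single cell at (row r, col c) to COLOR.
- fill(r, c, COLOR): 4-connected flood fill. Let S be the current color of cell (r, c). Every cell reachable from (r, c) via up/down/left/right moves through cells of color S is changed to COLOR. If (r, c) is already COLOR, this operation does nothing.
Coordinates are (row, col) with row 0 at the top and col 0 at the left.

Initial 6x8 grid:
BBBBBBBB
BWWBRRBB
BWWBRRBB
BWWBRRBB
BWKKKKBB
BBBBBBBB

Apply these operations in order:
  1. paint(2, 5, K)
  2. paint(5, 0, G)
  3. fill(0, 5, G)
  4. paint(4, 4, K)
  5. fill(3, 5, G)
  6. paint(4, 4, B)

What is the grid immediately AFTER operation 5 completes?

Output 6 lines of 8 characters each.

Answer: GGGGGGGG
GWWGGGGG
GWWGGKGG
GWWGGGGG
GWKKKKGG
GGGGGGGG

Derivation:
After op 1 paint(2,5,K):
BBBBBBBB
BWWBRRBB
BWWBRKBB
BWWBRRBB
BWKKKKBB
BBBBBBBB
After op 2 paint(5,0,G):
BBBBBBBB
BWWBRRBB
BWWBRKBB
BWWBRRBB
BWKKKKBB
GBBBBBBB
After op 3 fill(0,5,G) [30 cells changed]:
GGGGGGGG
GWWGRRGG
GWWGRKGG
GWWGRRGG
GWKKKKGG
GGGGGGGG
After op 4 paint(4,4,K):
GGGGGGGG
GWWGRRGG
GWWGRKGG
GWWGRRGG
GWKKKKGG
GGGGGGGG
After op 5 fill(3,5,G) [5 cells changed]:
GGGGGGGG
GWWGGGGG
GWWGGKGG
GWWGGGGG
GWKKKKGG
GGGGGGGG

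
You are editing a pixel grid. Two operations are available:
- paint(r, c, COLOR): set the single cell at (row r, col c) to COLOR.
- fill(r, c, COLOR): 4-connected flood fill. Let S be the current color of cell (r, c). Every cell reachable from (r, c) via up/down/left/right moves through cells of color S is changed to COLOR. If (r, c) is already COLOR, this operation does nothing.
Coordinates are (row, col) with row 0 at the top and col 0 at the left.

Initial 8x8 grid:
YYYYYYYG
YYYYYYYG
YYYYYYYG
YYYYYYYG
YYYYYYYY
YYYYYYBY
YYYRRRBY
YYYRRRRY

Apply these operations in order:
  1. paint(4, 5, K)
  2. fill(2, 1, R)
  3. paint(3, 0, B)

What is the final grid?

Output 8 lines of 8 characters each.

After op 1 paint(4,5,K):
YYYYYYYG
YYYYYYYG
YYYYYYYG
YYYYYYYG
YYYYYKYY
YYYYYYBY
YYYRRRBY
YYYRRRRY
After op 2 fill(2,1,R) [50 cells changed]:
RRRRRRRG
RRRRRRRG
RRRRRRRG
RRRRRRRG
RRRRRKRR
RRRRRRBR
RRRRRRBR
RRRRRRRR
After op 3 paint(3,0,B):
RRRRRRRG
RRRRRRRG
RRRRRRRG
BRRRRRRG
RRRRRKRR
RRRRRRBR
RRRRRRBR
RRRRRRRR

Answer: RRRRRRRG
RRRRRRRG
RRRRRRRG
BRRRRRRG
RRRRRKRR
RRRRRRBR
RRRRRRBR
RRRRRRRR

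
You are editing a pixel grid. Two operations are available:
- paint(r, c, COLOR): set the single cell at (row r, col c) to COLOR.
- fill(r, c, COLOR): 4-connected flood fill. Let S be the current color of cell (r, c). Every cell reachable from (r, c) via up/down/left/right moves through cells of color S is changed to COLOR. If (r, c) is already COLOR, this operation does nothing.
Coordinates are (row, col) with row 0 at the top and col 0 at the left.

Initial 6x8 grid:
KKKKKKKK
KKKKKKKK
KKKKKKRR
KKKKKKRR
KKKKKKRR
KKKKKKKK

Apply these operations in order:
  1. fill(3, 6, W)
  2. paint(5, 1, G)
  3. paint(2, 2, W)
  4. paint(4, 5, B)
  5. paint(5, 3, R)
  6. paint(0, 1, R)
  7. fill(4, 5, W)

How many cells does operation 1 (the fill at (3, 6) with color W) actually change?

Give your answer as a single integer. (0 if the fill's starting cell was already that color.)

After op 1 fill(3,6,W) [6 cells changed]:
KKKKKKKK
KKKKKKKK
KKKKKKWW
KKKKKKWW
KKKKKKWW
KKKKKKKK

Answer: 6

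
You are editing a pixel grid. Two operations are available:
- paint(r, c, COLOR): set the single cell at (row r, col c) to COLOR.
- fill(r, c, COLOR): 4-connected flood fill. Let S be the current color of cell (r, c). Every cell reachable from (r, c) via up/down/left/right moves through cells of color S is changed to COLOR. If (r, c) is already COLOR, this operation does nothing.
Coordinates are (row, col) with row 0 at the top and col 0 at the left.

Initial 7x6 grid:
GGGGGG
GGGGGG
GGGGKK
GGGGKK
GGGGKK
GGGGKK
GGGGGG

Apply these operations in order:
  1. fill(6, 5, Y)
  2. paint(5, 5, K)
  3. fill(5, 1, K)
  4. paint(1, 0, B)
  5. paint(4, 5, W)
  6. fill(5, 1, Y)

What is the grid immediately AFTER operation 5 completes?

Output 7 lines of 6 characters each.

After op 1 fill(6,5,Y) [34 cells changed]:
YYYYYY
YYYYYY
YYYYKK
YYYYKK
YYYYKK
YYYYKK
YYYYYY
After op 2 paint(5,5,K):
YYYYYY
YYYYYY
YYYYKK
YYYYKK
YYYYKK
YYYYKK
YYYYYY
After op 3 fill(5,1,K) [34 cells changed]:
KKKKKK
KKKKKK
KKKKKK
KKKKKK
KKKKKK
KKKKKK
KKKKKK
After op 4 paint(1,0,B):
KKKKKK
BKKKKK
KKKKKK
KKKKKK
KKKKKK
KKKKKK
KKKKKK
After op 5 paint(4,5,W):
KKKKKK
BKKKKK
KKKKKK
KKKKKK
KKKKKW
KKKKKK
KKKKKK

Answer: KKKKKK
BKKKKK
KKKKKK
KKKKKK
KKKKKW
KKKKKK
KKKKKK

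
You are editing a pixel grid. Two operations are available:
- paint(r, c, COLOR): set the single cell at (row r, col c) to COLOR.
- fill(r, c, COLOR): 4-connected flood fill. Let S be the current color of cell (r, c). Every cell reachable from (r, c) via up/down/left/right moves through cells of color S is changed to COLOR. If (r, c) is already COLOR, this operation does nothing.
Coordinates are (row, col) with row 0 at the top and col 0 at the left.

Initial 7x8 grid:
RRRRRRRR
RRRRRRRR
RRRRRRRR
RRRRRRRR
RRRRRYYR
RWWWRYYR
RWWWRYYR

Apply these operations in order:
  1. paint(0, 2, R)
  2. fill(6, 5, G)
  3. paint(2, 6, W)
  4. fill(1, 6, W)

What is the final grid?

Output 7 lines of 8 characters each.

After op 1 paint(0,2,R):
RRRRRRRR
RRRRRRRR
RRRRRRRR
RRRRRRRR
RRRRRYYR
RWWWRYYR
RWWWRYYR
After op 2 fill(6,5,G) [6 cells changed]:
RRRRRRRR
RRRRRRRR
RRRRRRRR
RRRRRRRR
RRRRRGGR
RWWWRGGR
RWWWRGGR
After op 3 paint(2,6,W):
RRRRRRRR
RRRRRRRR
RRRRRRWR
RRRRRRRR
RRRRRGGR
RWWWRGGR
RWWWRGGR
After op 4 fill(1,6,W) [43 cells changed]:
WWWWWWWW
WWWWWWWW
WWWWWWWW
WWWWWWWW
WWWWWGGW
WWWWWGGW
WWWWWGGW

Answer: WWWWWWWW
WWWWWWWW
WWWWWWWW
WWWWWWWW
WWWWWGGW
WWWWWGGW
WWWWWGGW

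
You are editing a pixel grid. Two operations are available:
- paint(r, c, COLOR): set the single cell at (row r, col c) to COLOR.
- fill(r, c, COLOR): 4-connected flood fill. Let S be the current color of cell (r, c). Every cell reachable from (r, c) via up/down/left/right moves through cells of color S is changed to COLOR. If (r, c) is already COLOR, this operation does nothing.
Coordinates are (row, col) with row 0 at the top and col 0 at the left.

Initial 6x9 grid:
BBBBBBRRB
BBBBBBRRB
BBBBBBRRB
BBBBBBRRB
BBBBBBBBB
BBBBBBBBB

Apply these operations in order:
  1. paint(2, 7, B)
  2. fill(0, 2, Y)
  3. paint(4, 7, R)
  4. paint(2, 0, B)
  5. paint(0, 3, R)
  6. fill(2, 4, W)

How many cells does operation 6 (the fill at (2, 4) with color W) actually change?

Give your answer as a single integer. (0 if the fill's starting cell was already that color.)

Answer: 44

Derivation:
After op 1 paint(2,7,B):
BBBBBBRRB
BBBBBBRRB
BBBBBBRBB
BBBBBBRRB
BBBBBBBBB
BBBBBBBBB
After op 2 fill(0,2,Y) [47 cells changed]:
YYYYYYRRY
YYYYYYRRY
YYYYYYRYY
YYYYYYRRY
YYYYYYYYY
YYYYYYYYY
After op 3 paint(4,7,R):
YYYYYYRRY
YYYYYYRRY
YYYYYYRYY
YYYYYYRRY
YYYYYYYRY
YYYYYYYYY
After op 4 paint(2,0,B):
YYYYYYRRY
YYYYYYRRY
BYYYYYRYY
YYYYYYRRY
YYYYYYYRY
YYYYYYYYY
After op 5 paint(0,3,R):
YYYRYYRRY
YYYYYYRRY
BYYYYYRYY
YYYYYYRRY
YYYYYYYRY
YYYYYYYYY
After op 6 fill(2,4,W) [44 cells changed]:
WWWRWWRRW
WWWWWWRRW
BWWWWWRWW
WWWWWWRRW
WWWWWWWRW
WWWWWWWWW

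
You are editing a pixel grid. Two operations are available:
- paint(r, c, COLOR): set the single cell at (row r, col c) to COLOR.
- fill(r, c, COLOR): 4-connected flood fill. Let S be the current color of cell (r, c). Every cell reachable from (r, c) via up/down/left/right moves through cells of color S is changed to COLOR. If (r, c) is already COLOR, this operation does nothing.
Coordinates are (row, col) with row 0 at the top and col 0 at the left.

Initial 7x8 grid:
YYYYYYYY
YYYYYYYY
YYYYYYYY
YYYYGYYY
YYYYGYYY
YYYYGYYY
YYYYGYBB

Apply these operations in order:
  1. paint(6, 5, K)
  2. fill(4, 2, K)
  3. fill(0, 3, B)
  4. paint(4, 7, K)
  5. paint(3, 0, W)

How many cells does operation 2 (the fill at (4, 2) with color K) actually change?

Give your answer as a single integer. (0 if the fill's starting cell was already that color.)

Answer: 49

Derivation:
After op 1 paint(6,5,K):
YYYYYYYY
YYYYYYYY
YYYYYYYY
YYYYGYYY
YYYYGYYY
YYYYGYYY
YYYYGKBB
After op 2 fill(4,2,K) [49 cells changed]:
KKKKKKKK
KKKKKKKK
KKKKKKKK
KKKKGKKK
KKKKGKKK
KKKKGKKK
KKKKGKBB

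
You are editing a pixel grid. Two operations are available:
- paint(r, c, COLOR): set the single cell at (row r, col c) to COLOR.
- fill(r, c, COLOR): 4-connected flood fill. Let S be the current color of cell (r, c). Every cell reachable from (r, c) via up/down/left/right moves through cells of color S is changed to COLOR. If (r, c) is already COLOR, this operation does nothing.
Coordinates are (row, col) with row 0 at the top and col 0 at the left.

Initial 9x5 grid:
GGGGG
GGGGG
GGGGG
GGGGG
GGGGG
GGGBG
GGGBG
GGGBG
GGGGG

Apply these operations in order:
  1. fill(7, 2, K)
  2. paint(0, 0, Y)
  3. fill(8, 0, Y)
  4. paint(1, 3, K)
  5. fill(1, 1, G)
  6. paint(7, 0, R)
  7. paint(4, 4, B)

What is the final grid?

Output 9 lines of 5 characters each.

Answer: GGGGG
GGGKG
GGGGG
GGGGG
GGGGB
GGGBG
GGGBG
RGGBG
GGGGG

Derivation:
After op 1 fill(7,2,K) [42 cells changed]:
KKKKK
KKKKK
KKKKK
KKKKK
KKKKK
KKKBK
KKKBK
KKKBK
KKKKK
After op 2 paint(0,0,Y):
YKKKK
KKKKK
KKKKK
KKKKK
KKKKK
KKKBK
KKKBK
KKKBK
KKKKK
After op 3 fill(8,0,Y) [41 cells changed]:
YYYYY
YYYYY
YYYYY
YYYYY
YYYYY
YYYBY
YYYBY
YYYBY
YYYYY
After op 4 paint(1,3,K):
YYYYY
YYYKY
YYYYY
YYYYY
YYYYY
YYYBY
YYYBY
YYYBY
YYYYY
After op 5 fill(1,1,G) [41 cells changed]:
GGGGG
GGGKG
GGGGG
GGGGG
GGGGG
GGGBG
GGGBG
GGGBG
GGGGG
After op 6 paint(7,0,R):
GGGGG
GGGKG
GGGGG
GGGGG
GGGGG
GGGBG
GGGBG
RGGBG
GGGGG
After op 7 paint(4,4,B):
GGGGG
GGGKG
GGGGG
GGGGG
GGGGB
GGGBG
GGGBG
RGGBG
GGGGG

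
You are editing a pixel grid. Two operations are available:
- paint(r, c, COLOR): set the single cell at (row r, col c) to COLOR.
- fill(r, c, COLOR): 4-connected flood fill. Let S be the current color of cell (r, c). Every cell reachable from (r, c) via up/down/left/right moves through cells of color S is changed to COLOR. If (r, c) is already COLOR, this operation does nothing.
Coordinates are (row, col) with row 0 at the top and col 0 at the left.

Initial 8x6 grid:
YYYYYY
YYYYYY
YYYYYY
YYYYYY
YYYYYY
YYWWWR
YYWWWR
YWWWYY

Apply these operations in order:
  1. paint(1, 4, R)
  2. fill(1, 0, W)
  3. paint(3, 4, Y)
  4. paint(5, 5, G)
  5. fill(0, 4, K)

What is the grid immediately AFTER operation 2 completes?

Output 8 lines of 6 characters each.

After op 1 paint(1,4,R):
YYYYYY
YYYYRY
YYYYYY
YYYYYY
YYYYYY
YYWWWR
YYWWWR
YWWWYY
After op 2 fill(1,0,W) [34 cells changed]:
WWWWWW
WWWWRW
WWWWWW
WWWWWW
WWWWWW
WWWWWR
WWWWWR
WWWWYY

Answer: WWWWWW
WWWWRW
WWWWWW
WWWWWW
WWWWWW
WWWWWR
WWWWWR
WWWWYY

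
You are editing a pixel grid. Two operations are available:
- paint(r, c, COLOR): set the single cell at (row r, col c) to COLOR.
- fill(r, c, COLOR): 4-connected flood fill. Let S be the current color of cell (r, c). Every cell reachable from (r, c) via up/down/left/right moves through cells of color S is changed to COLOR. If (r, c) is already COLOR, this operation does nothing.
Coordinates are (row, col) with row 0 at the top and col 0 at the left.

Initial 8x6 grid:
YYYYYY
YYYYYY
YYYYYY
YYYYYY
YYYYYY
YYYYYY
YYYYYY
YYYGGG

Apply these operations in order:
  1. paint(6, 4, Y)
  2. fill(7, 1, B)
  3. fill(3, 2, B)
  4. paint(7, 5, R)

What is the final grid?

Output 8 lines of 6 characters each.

After op 1 paint(6,4,Y):
YYYYYY
YYYYYY
YYYYYY
YYYYYY
YYYYYY
YYYYYY
YYYYYY
YYYGGG
After op 2 fill(7,1,B) [45 cells changed]:
BBBBBB
BBBBBB
BBBBBB
BBBBBB
BBBBBB
BBBBBB
BBBBBB
BBBGGG
After op 3 fill(3,2,B) [0 cells changed]:
BBBBBB
BBBBBB
BBBBBB
BBBBBB
BBBBBB
BBBBBB
BBBBBB
BBBGGG
After op 4 paint(7,5,R):
BBBBBB
BBBBBB
BBBBBB
BBBBBB
BBBBBB
BBBBBB
BBBBBB
BBBGGR

Answer: BBBBBB
BBBBBB
BBBBBB
BBBBBB
BBBBBB
BBBBBB
BBBBBB
BBBGGR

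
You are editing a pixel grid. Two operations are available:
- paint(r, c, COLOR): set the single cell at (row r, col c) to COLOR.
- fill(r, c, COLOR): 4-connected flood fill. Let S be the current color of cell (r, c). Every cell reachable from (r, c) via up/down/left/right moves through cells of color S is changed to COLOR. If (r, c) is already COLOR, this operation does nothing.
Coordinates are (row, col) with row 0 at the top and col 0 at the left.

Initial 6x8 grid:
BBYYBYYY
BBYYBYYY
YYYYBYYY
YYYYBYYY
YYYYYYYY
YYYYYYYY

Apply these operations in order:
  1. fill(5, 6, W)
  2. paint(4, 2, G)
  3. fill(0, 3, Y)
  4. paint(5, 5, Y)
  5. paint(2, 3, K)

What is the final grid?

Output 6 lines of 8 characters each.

Answer: BBYYBYYY
BBYYBYYY
YYYKBYYY
YYYYBYYY
YYGYYYYY
YYYYYYYY

Derivation:
After op 1 fill(5,6,W) [40 cells changed]:
BBWWBWWW
BBWWBWWW
WWWWBWWW
WWWWBWWW
WWWWWWWW
WWWWWWWW
After op 2 paint(4,2,G):
BBWWBWWW
BBWWBWWW
WWWWBWWW
WWWWBWWW
WWGWWWWW
WWWWWWWW
After op 3 fill(0,3,Y) [39 cells changed]:
BBYYBYYY
BBYYBYYY
YYYYBYYY
YYYYBYYY
YYGYYYYY
YYYYYYYY
After op 4 paint(5,5,Y):
BBYYBYYY
BBYYBYYY
YYYYBYYY
YYYYBYYY
YYGYYYYY
YYYYYYYY
After op 5 paint(2,3,K):
BBYYBYYY
BBYYBYYY
YYYKBYYY
YYYYBYYY
YYGYYYYY
YYYYYYYY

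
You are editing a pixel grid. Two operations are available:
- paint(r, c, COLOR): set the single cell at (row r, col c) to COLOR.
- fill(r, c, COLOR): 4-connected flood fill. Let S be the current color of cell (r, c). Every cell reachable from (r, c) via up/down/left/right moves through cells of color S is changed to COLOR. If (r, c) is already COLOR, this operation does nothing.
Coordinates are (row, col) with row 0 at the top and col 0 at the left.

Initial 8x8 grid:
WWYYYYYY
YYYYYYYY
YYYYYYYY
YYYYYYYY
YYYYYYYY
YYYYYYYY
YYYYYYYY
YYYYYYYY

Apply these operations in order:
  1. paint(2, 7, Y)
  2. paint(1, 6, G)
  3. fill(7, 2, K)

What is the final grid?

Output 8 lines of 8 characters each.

Answer: WWKKKKKK
KKKKKKGK
KKKKKKKK
KKKKKKKK
KKKKKKKK
KKKKKKKK
KKKKKKKK
KKKKKKKK

Derivation:
After op 1 paint(2,7,Y):
WWYYYYYY
YYYYYYYY
YYYYYYYY
YYYYYYYY
YYYYYYYY
YYYYYYYY
YYYYYYYY
YYYYYYYY
After op 2 paint(1,6,G):
WWYYYYYY
YYYYYYGY
YYYYYYYY
YYYYYYYY
YYYYYYYY
YYYYYYYY
YYYYYYYY
YYYYYYYY
After op 3 fill(7,2,K) [61 cells changed]:
WWKKKKKK
KKKKKKGK
KKKKKKKK
KKKKKKKK
KKKKKKKK
KKKKKKKK
KKKKKKKK
KKKKKKKK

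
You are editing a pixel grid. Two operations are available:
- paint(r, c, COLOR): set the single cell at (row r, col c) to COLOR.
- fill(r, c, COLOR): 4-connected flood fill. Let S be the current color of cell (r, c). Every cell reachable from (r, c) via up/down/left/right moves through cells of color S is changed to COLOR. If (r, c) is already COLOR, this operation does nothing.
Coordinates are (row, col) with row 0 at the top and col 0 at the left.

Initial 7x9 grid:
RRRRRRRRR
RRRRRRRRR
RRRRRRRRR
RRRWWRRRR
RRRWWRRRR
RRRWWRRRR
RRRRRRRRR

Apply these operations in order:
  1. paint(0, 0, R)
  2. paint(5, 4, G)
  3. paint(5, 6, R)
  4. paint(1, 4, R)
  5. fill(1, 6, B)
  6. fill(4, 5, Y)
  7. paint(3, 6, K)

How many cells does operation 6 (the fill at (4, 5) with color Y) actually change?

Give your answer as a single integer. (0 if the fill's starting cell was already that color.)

Answer: 57

Derivation:
After op 1 paint(0,0,R):
RRRRRRRRR
RRRRRRRRR
RRRRRRRRR
RRRWWRRRR
RRRWWRRRR
RRRWWRRRR
RRRRRRRRR
After op 2 paint(5,4,G):
RRRRRRRRR
RRRRRRRRR
RRRRRRRRR
RRRWWRRRR
RRRWWRRRR
RRRWGRRRR
RRRRRRRRR
After op 3 paint(5,6,R):
RRRRRRRRR
RRRRRRRRR
RRRRRRRRR
RRRWWRRRR
RRRWWRRRR
RRRWGRRRR
RRRRRRRRR
After op 4 paint(1,4,R):
RRRRRRRRR
RRRRRRRRR
RRRRRRRRR
RRRWWRRRR
RRRWWRRRR
RRRWGRRRR
RRRRRRRRR
After op 5 fill(1,6,B) [57 cells changed]:
BBBBBBBBB
BBBBBBBBB
BBBBBBBBB
BBBWWBBBB
BBBWWBBBB
BBBWGBBBB
BBBBBBBBB
After op 6 fill(4,5,Y) [57 cells changed]:
YYYYYYYYY
YYYYYYYYY
YYYYYYYYY
YYYWWYYYY
YYYWWYYYY
YYYWGYYYY
YYYYYYYYY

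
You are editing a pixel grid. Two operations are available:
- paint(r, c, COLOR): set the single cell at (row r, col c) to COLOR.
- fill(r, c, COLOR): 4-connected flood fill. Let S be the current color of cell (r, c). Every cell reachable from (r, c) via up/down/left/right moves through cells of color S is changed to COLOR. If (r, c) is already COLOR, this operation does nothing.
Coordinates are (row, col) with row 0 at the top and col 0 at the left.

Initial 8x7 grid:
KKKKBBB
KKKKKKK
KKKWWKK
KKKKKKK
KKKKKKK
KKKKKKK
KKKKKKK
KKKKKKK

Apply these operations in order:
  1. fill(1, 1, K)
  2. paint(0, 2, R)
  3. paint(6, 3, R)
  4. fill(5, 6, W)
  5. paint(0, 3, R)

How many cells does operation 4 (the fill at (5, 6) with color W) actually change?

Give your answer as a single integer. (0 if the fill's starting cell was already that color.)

After op 1 fill(1,1,K) [0 cells changed]:
KKKKBBB
KKKKKKK
KKKWWKK
KKKKKKK
KKKKKKK
KKKKKKK
KKKKKKK
KKKKKKK
After op 2 paint(0,2,R):
KKRKBBB
KKKKKKK
KKKWWKK
KKKKKKK
KKKKKKK
KKKKKKK
KKKKKKK
KKKKKKK
After op 3 paint(6,3,R):
KKRKBBB
KKKKKKK
KKKWWKK
KKKKKKK
KKKKKKK
KKKKKKK
KKKRKKK
KKKKKKK
After op 4 fill(5,6,W) [49 cells changed]:
WWRWBBB
WWWWWWW
WWWWWWW
WWWWWWW
WWWWWWW
WWWWWWW
WWWRWWW
WWWWWWW

Answer: 49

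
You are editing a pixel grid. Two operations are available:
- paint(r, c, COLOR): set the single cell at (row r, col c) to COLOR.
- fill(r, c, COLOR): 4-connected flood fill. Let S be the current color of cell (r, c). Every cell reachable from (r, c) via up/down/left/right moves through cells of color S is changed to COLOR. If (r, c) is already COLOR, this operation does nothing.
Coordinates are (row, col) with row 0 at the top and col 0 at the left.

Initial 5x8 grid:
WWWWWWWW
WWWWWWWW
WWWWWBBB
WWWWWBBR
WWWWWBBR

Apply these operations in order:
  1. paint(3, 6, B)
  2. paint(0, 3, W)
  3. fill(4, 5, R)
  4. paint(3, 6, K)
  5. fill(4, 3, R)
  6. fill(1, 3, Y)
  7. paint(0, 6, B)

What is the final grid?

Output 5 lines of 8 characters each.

After op 1 paint(3,6,B):
WWWWWWWW
WWWWWWWW
WWWWWBBB
WWWWWBBR
WWWWWBBR
After op 2 paint(0,3,W):
WWWWWWWW
WWWWWWWW
WWWWWBBB
WWWWWBBR
WWWWWBBR
After op 3 fill(4,5,R) [7 cells changed]:
WWWWWWWW
WWWWWWWW
WWWWWRRR
WWWWWRRR
WWWWWRRR
After op 4 paint(3,6,K):
WWWWWWWW
WWWWWWWW
WWWWWRRR
WWWWWRKR
WWWWWRRR
After op 5 fill(4,3,R) [31 cells changed]:
RRRRRRRR
RRRRRRRR
RRRRRRRR
RRRRRRKR
RRRRRRRR
After op 6 fill(1,3,Y) [39 cells changed]:
YYYYYYYY
YYYYYYYY
YYYYYYYY
YYYYYYKY
YYYYYYYY
After op 7 paint(0,6,B):
YYYYYYBY
YYYYYYYY
YYYYYYYY
YYYYYYKY
YYYYYYYY

Answer: YYYYYYBY
YYYYYYYY
YYYYYYYY
YYYYYYKY
YYYYYYYY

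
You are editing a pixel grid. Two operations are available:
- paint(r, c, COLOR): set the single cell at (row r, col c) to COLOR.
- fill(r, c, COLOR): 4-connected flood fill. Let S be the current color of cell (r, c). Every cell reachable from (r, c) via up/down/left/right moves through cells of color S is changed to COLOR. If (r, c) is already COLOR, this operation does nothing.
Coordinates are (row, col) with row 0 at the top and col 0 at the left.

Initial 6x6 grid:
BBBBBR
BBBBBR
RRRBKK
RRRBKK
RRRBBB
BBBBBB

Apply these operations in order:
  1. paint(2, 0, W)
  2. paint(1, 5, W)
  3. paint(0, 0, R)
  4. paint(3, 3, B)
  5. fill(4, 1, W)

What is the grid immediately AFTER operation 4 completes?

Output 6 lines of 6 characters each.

Answer: RBBBBR
BBBBBW
WRRBKK
RRRBKK
RRRBBB
BBBBBB

Derivation:
After op 1 paint(2,0,W):
BBBBBR
BBBBBR
WRRBKK
RRRBKK
RRRBBB
BBBBBB
After op 2 paint(1,5,W):
BBBBBR
BBBBBW
WRRBKK
RRRBKK
RRRBBB
BBBBBB
After op 3 paint(0,0,R):
RBBBBR
BBBBBW
WRRBKK
RRRBKK
RRRBBB
BBBBBB
After op 4 paint(3,3,B):
RBBBBR
BBBBBW
WRRBKK
RRRBKK
RRRBBB
BBBBBB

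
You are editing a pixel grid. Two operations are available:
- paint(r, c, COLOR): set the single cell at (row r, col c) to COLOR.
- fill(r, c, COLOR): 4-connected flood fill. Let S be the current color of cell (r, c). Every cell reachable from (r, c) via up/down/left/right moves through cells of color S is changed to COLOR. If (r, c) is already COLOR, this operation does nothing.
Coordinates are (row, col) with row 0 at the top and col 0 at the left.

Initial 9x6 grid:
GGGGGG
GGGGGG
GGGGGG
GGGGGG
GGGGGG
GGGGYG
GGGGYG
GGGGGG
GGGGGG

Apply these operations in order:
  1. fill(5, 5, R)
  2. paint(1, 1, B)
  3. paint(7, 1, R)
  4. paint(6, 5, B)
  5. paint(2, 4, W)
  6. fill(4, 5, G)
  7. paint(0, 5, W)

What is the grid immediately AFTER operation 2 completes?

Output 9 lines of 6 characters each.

After op 1 fill(5,5,R) [52 cells changed]:
RRRRRR
RRRRRR
RRRRRR
RRRRRR
RRRRRR
RRRRYR
RRRRYR
RRRRRR
RRRRRR
After op 2 paint(1,1,B):
RRRRRR
RBRRRR
RRRRRR
RRRRRR
RRRRRR
RRRRYR
RRRRYR
RRRRRR
RRRRRR

Answer: RRRRRR
RBRRRR
RRRRRR
RRRRRR
RRRRRR
RRRRYR
RRRRYR
RRRRRR
RRRRRR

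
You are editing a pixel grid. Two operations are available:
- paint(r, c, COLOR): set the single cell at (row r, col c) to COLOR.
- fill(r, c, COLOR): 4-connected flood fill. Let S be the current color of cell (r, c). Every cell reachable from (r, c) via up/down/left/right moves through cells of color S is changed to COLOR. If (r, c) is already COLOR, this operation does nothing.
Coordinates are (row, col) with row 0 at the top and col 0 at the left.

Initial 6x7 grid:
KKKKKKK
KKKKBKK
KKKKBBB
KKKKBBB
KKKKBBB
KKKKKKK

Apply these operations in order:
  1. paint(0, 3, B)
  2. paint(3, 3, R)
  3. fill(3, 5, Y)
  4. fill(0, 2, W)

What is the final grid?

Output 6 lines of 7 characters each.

Answer: WWWBKKK
WWWWYKK
WWWWYYY
WWWRYYY
WWWWYYY
WWWWWWW

Derivation:
After op 1 paint(0,3,B):
KKKBKKK
KKKKBKK
KKKKBBB
KKKKBBB
KKKKBBB
KKKKKKK
After op 2 paint(3,3,R):
KKKBKKK
KKKKBKK
KKKKBBB
KKKRBBB
KKKKBBB
KKKKKKK
After op 3 fill(3,5,Y) [10 cells changed]:
KKKBKKK
KKKKYKK
KKKKYYY
KKKRYYY
KKKKYYY
KKKKKKK
After op 4 fill(0,2,W) [25 cells changed]:
WWWBKKK
WWWWYKK
WWWWYYY
WWWRYYY
WWWWYYY
WWWWWWW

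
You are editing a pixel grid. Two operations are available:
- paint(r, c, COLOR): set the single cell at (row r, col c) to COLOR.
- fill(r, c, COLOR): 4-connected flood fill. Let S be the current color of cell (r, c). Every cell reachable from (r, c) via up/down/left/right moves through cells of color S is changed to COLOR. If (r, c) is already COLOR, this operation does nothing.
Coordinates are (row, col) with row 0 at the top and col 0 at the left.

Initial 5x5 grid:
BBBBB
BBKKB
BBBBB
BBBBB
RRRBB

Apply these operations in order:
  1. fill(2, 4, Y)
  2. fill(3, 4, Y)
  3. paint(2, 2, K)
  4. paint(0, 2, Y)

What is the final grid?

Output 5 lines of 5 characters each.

Answer: YYYYY
YYKKY
YYKYY
YYYYY
RRRYY

Derivation:
After op 1 fill(2,4,Y) [20 cells changed]:
YYYYY
YYKKY
YYYYY
YYYYY
RRRYY
After op 2 fill(3,4,Y) [0 cells changed]:
YYYYY
YYKKY
YYYYY
YYYYY
RRRYY
After op 3 paint(2,2,K):
YYYYY
YYKKY
YYKYY
YYYYY
RRRYY
After op 4 paint(0,2,Y):
YYYYY
YYKKY
YYKYY
YYYYY
RRRYY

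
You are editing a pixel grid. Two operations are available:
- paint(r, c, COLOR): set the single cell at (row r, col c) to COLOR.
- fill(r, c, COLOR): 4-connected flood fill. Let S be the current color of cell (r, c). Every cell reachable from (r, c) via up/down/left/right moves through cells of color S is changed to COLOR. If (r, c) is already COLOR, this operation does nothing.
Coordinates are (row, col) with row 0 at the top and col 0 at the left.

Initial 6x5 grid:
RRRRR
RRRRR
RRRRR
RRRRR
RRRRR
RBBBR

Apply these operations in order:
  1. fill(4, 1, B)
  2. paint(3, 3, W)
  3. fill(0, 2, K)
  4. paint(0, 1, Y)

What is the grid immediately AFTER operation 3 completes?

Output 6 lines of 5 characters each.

After op 1 fill(4,1,B) [27 cells changed]:
BBBBB
BBBBB
BBBBB
BBBBB
BBBBB
BBBBB
After op 2 paint(3,3,W):
BBBBB
BBBBB
BBBBB
BBBWB
BBBBB
BBBBB
After op 3 fill(0,2,K) [29 cells changed]:
KKKKK
KKKKK
KKKKK
KKKWK
KKKKK
KKKKK

Answer: KKKKK
KKKKK
KKKKK
KKKWK
KKKKK
KKKKK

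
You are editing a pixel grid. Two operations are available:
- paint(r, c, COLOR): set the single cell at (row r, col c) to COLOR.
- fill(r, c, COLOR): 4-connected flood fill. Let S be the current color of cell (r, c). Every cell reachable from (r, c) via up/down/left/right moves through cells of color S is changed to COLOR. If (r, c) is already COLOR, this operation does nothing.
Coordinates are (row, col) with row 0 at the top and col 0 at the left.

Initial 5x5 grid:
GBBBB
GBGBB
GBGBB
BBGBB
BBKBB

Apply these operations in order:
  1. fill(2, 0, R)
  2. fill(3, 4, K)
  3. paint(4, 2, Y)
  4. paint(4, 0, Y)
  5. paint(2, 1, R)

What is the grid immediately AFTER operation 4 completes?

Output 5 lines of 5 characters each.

Answer: RKKKK
RKGKK
RKGKK
KKGKK
YKYKK

Derivation:
After op 1 fill(2,0,R) [3 cells changed]:
RBBBB
RBGBB
RBGBB
BBGBB
BBKBB
After op 2 fill(3,4,K) [18 cells changed]:
RKKKK
RKGKK
RKGKK
KKGKK
KKKKK
After op 3 paint(4,2,Y):
RKKKK
RKGKK
RKGKK
KKGKK
KKYKK
After op 4 paint(4,0,Y):
RKKKK
RKGKK
RKGKK
KKGKK
YKYKK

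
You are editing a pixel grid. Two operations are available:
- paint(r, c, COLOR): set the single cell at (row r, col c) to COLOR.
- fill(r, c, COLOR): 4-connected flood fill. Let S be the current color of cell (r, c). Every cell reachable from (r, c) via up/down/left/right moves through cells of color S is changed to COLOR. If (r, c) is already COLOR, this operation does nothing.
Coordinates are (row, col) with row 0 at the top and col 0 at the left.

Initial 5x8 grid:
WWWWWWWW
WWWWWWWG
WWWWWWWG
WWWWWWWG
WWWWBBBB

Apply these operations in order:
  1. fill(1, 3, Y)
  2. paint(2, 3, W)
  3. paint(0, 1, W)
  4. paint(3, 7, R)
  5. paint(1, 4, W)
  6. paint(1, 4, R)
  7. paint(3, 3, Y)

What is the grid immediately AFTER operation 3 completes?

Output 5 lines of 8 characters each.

Answer: YWYYYYYY
YYYYYYYG
YYYWYYYG
YYYYYYYG
YYYYBBBB

Derivation:
After op 1 fill(1,3,Y) [33 cells changed]:
YYYYYYYY
YYYYYYYG
YYYYYYYG
YYYYYYYG
YYYYBBBB
After op 2 paint(2,3,W):
YYYYYYYY
YYYYYYYG
YYYWYYYG
YYYYYYYG
YYYYBBBB
After op 3 paint(0,1,W):
YWYYYYYY
YYYYYYYG
YYYWYYYG
YYYYYYYG
YYYYBBBB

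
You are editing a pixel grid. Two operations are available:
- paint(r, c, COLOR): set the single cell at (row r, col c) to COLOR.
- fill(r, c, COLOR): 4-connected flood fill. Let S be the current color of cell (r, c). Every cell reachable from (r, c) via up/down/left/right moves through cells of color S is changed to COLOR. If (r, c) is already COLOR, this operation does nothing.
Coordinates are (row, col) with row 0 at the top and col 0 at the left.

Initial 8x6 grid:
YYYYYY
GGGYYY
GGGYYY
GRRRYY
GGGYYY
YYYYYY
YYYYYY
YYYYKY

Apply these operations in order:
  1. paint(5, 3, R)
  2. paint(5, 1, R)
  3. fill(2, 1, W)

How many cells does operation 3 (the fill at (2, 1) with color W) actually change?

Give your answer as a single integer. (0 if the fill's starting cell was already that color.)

Answer: 10

Derivation:
After op 1 paint(5,3,R):
YYYYYY
GGGYYY
GGGYYY
GRRRYY
GGGYYY
YYYRYY
YYYYYY
YYYYKY
After op 2 paint(5,1,R):
YYYYYY
GGGYYY
GGGYYY
GRRRYY
GGGYYY
YRYRYY
YYYYYY
YYYYKY
After op 3 fill(2,1,W) [10 cells changed]:
YYYYYY
WWWYYY
WWWYYY
WRRRYY
WWWYYY
YRYRYY
YYYYYY
YYYYKY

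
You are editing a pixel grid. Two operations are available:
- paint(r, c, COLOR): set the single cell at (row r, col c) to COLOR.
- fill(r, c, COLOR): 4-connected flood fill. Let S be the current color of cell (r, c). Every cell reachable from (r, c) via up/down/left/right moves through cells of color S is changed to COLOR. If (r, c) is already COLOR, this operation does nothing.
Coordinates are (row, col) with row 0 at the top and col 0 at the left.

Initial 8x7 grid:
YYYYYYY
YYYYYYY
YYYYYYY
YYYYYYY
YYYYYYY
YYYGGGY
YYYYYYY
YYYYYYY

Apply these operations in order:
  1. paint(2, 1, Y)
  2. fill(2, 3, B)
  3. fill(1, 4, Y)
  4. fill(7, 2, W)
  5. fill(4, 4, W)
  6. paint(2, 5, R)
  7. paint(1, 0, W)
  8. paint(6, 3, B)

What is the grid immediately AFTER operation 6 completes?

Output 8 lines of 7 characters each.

Answer: WWWWWWW
WWWWWWW
WWWWWRW
WWWWWWW
WWWWWWW
WWWGGGW
WWWWWWW
WWWWWWW

Derivation:
After op 1 paint(2,1,Y):
YYYYYYY
YYYYYYY
YYYYYYY
YYYYYYY
YYYYYYY
YYYGGGY
YYYYYYY
YYYYYYY
After op 2 fill(2,3,B) [53 cells changed]:
BBBBBBB
BBBBBBB
BBBBBBB
BBBBBBB
BBBBBBB
BBBGGGB
BBBBBBB
BBBBBBB
After op 3 fill(1,4,Y) [53 cells changed]:
YYYYYYY
YYYYYYY
YYYYYYY
YYYYYYY
YYYYYYY
YYYGGGY
YYYYYYY
YYYYYYY
After op 4 fill(7,2,W) [53 cells changed]:
WWWWWWW
WWWWWWW
WWWWWWW
WWWWWWW
WWWWWWW
WWWGGGW
WWWWWWW
WWWWWWW
After op 5 fill(4,4,W) [0 cells changed]:
WWWWWWW
WWWWWWW
WWWWWWW
WWWWWWW
WWWWWWW
WWWGGGW
WWWWWWW
WWWWWWW
After op 6 paint(2,5,R):
WWWWWWW
WWWWWWW
WWWWWRW
WWWWWWW
WWWWWWW
WWWGGGW
WWWWWWW
WWWWWWW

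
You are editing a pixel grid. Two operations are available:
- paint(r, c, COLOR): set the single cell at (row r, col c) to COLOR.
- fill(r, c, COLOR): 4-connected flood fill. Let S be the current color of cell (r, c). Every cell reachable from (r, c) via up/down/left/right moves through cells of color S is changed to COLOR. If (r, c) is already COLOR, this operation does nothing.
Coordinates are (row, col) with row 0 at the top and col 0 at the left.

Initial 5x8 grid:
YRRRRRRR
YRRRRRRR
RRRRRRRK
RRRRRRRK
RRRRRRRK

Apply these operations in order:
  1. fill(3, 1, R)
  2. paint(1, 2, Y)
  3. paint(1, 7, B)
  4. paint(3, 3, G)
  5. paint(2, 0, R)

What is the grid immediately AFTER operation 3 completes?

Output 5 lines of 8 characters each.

Answer: YRRRRRRR
YRYRRRRB
RRRRRRRK
RRRRRRRK
RRRRRRRK

Derivation:
After op 1 fill(3,1,R) [0 cells changed]:
YRRRRRRR
YRRRRRRR
RRRRRRRK
RRRRRRRK
RRRRRRRK
After op 2 paint(1,2,Y):
YRRRRRRR
YRYRRRRR
RRRRRRRK
RRRRRRRK
RRRRRRRK
After op 3 paint(1,7,B):
YRRRRRRR
YRYRRRRB
RRRRRRRK
RRRRRRRK
RRRRRRRK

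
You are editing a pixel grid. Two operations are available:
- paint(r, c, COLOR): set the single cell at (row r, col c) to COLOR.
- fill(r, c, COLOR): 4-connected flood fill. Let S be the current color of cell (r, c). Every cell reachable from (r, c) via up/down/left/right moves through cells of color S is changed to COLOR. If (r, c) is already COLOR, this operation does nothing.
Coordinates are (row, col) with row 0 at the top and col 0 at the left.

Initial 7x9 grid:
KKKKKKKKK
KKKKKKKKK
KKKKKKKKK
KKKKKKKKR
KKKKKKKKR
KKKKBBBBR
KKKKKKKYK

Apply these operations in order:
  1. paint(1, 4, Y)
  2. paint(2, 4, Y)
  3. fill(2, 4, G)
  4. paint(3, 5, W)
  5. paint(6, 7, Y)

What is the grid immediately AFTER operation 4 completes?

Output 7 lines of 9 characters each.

Answer: KKKKKKKKK
KKKKGKKKK
KKKKGKKKK
KKKKKWKKR
KKKKKKKKR
KKKKBBBBR
KKKKKKKYK

Derivation:
After op 1 paint(1,4,Y):
KKKKKKKKK
KKKKYKKKK
KKKKKKKKK
KKKKKKKKR
KKKKKKKKR
KKKKBBBBR
KKKKKKKYK
After op 2 paint(2,4,Y):
KKKKKKKKK
KKKKYKKKK
KKKKYKKKK
KKKKKKKKR
KKKKKKKKR
KKKKBBBBR
KKKKKKKYK
After op 3 fill(2,4,G) [2 cells changed]:
KKKKKKKKK
KKKKGKKKK
KKKKGKKKK
KKKKKKKKR
KKKKKKKKR
KKKKBBBBR
KKKKKKKYK
After op 4 paint(3,5,W):
KKKKKKKKK
KKKKGKKKK
KKKKGKKKK
KKKKKWKKR
KKKKKKKKR
KKKKBBBBR
KKKKKKKYK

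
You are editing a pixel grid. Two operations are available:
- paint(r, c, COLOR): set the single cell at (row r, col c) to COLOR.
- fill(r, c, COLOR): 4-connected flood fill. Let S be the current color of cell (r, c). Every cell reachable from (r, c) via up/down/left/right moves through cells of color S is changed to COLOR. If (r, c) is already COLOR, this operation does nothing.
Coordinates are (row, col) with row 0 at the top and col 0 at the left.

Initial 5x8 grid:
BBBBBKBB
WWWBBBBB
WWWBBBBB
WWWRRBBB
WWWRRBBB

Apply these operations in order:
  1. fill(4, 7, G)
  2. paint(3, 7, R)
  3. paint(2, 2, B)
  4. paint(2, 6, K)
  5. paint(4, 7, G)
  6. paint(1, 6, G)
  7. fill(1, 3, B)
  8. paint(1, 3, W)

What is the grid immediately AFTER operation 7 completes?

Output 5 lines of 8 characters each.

After op 1 fill(4,7,G) [23 cells changed]:
GGGGGKGG
WWWGGGGG
WWWGGGGG
WWWRRGGG
WWWRRGGG
After op 2 paint(3,7,R):
GGGGGKGG
WWWGGGGG
WWWGGGGG
WWWRRGGR
WWWRRGGG
After op 3 paint(2,2,B):
GGGGGKGG
WWWGGGGG
WWBGGGGG
WWWRRGGR
WWWRRGGG
After op 4 paint(2,6,K):
GGGGGKGG
WWWGGGGG
WWBGGGKG
WWWRRGGR
WWWRRGGG
After op 5 paint(4,7,G):
GGGGGKGG
WWWGGGGG
WWBGGGKG
WWWRRGGR
WWWRRGGG
After op 6 paint(1,6,G):
GGGGGKGG
WWWGGGGG
WWBGGGKG
WWWRRGGR
WWWRRGGG
After op 7 fill(1,3,B) [21 cells changed]:
BBBBBKBB
WWWBBBBB
WWBBBBKB
WWWRRBBR
WWWRRBBB

Answer: BBBBBKBB
WWWBBBBB
WWBBBBKB
WWWRRBBR
WWWRRBBB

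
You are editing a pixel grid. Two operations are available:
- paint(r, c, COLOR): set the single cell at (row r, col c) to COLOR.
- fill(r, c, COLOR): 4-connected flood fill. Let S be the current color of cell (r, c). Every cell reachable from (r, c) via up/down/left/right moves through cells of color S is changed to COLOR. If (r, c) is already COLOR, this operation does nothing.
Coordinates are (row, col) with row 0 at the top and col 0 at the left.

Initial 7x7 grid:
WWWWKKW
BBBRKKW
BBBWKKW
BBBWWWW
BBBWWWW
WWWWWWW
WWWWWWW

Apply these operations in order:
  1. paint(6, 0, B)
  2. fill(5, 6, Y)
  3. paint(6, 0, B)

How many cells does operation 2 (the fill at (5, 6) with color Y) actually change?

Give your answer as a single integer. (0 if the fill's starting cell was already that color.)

Answer: 25

Derivation:
After op 1 paint(6,0,B):
WWWWKKW
BBBRKKW
BBBWKKW
BBBWWWW
BBBWWWW
WWWWWWW
BWWWWWW
After op 2 fill(5,6,Y) [25 cells changed]:
WWWWKKY
BBBRKKY
BBBYKKY
BBBYYYY
BBBYYYY
YYYYYYY
BYYYYYY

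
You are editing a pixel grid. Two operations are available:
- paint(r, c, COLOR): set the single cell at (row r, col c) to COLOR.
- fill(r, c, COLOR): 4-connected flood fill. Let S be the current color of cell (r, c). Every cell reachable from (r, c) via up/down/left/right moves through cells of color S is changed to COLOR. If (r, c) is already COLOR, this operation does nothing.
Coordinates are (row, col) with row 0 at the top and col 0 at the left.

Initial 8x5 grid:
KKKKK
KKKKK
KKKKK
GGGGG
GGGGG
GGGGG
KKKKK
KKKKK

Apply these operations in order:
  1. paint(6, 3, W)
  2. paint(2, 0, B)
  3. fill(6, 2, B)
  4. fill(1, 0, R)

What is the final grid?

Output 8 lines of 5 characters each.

Answer: RRRRR
RRRRR
BRRRR
GGGGG
GGGGG
GGGGG
BBBWB
BBBBB

Derivation:
After op 1 paint(6,3,W):
KKKKK
KKKKK
KKKKK
GGGGG
GGGGG
GGGGG
KKKWK
KKKKK
After op 2 paint(2,0,B):
KKKKK
KKKKK
BKKKK
GGGGG
GGGGG
GGGGG
KKKWK
KKKKK
After op 3 fill(6,2,B) [9 cells changed]:
KKKKK
KKKKK
BKKKK
GGGGG
GGGGG
GGGGG
BBBWB
BBBBB
After op 4 fill(1,0,R) [14 cells changed]:
RRRRR
RRRRR
BRRRR
GGGGG
GGGGG
GGGGG
BBBWB
BBBBB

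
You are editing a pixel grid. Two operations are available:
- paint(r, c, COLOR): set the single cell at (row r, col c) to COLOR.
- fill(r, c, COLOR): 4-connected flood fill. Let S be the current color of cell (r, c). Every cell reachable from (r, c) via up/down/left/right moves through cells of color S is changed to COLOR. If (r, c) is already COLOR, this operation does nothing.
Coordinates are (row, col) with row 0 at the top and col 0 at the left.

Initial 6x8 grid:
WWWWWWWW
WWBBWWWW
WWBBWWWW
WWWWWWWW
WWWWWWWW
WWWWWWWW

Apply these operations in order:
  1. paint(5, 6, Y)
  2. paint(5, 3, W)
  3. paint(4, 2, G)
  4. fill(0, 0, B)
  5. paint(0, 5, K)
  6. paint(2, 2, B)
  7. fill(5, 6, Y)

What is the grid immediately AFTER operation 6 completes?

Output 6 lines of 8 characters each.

After op 1 paint(5,6,Y):
WWWWWWWW
WWBBWWWW
WWBBWWWW
WWWWWWWW
WWWWWWWW
WWWWWWYW
After op 2 paint(5,3,W):
WWWWWWWW
WWBBWWWW
WWBBWWWW
WWWWWWWW
WWWWWWWW
WWWWWWYW
After op 3 paint(4,2,G):
WWWWWWWW
WWBBWWWW
WWBBWWWW
WWWWWWWW
WWGWWWWW
WWWWWWYW
After op 4 fill(0,0,B) [42 cells changed]:
BBBBBBBB
BBBBBBBB
BBBBBBBB
BBBBBBBB
BBGBBBBB
BBBBBBYB
After op 5 paint(0,5,K):
BBBBBKBB
BBBBBBBB
BBBBBBBB
BBBBBBBB
BBGBBBBB
BBBBBBYB
After op 6 paint(2,2,B):
BBBBBKBB
BBBBBBBB
BBBBBBBB
BBBBBBBB
BBGBBBBB
BBBBBBYB

Answer: BBBBBKBB
BBBBBBBB
BBBBBBBB
BBBBBBBB
BBGBBBBB
BBBBBBYB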